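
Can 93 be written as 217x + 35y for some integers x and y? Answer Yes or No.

By Bézout, 217x + 35y = 93 has integer solutions iff gcd(217, 35) | 93.
Euclid: 217 = 6·35 + 7; 35 = 5·7 + 0. gcd = 7; 93 mod 7 = 2. No.

No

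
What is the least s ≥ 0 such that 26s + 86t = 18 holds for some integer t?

4

gcd(26, 86) = 2 (Euclid: 86 = 3·26 + 8; 26 = 3·8 + 2; 8 = 4·2 + 0), and 2 | 18.
Extended Euclid: 26·(10) + 86·(-3) = 2. Scale by 9: s₀ = 90.
General solution s = s₀ + 43k; reducing mod 43 gives s = 4 (and t = -1).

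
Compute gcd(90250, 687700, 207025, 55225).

90250 = 2 · 5³ · 19²; 687700 = 2² · 5² · 13 · 23²; 207025 = 5² · 7² · 13²; 55225 = 5² · 47²
gcd takes min exponent of each prime: 5² = 25

25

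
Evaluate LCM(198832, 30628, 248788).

lcm(198832, 30628) = 198832·30628/gcd = 6089826496/4 = 1522456624
lcm(1522456624, 248788) = 1522456624·248788/gcd = 378768938571712/4 = 94692234642928

94692234642928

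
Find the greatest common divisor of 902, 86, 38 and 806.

2

902 = 2 · 11 · 41; 86 = 2 · 43; 38 = 2 · 19; 806 = 2 · 13 · 31
gcd takes min exponent of each prime: 2 = 2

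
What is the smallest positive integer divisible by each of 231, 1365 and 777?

555555

231 = 3 · 7 · 11; 1365 = 3 · 5 · 7 · 13; 777 = 3 · 7 · 37
lcm takes max exponent of each prime: 3 · 5 · 7 · 11 · 13 · 37 = 555555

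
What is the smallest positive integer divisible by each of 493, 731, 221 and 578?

493 = 17 · 29; 731 = 17 · 43; 221 = 13 · 17; 578 = 2 · 17²
lcm takes max exponent of each prime: 2 · 13 · 17² · 29 · 43 = 9369958

9369958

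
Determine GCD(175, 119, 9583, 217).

gcd(175, 119): 175 = 1·119 + 56; 119 = 2·56 + 7; 56 = 8·7 + 0 → 7
gcd(7, 9583): 9583 = 1369·7 + 0 → 7
gcd(7, 217): 217 = 31·7 + 0 → 7

7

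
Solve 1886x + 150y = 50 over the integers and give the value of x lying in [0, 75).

25

Euclid: 1886 = 12·150 + 86; 150 = 1·86 + 64; 86 = 1·64 + 22; 64 = 2·22 + 20; 22 = 1·20 + 2; 20 = 10·2 + 0 → gcd = 2; 50 = 2·25.
Back-substitution yields 1886·(7) + 150·(-88) = 2, so one solution is x = 7·25 = 175, y = -88·25 = -2200.
Solutions in x differ by 150/2 = 75; the one in [0, 75) is 175 mod 75 = 25.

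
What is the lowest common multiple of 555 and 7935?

gcd first: 7935 = 14·555 + 165; 555 = 3·165 + 60; 165 = 2·60 + 45; 60 = 1·45 + 15; 45 = 3·15 + 0 → gcd = 15
lcm = 555·7935/gcd = 4403925/15 = 293595

293595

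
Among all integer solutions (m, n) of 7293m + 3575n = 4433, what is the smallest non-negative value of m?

Reduce mod 3575: 7293m ≡ 4433 (mod 3575). With g = gcd(7293, 3575) = 143 dividing 4433, divide through: 51m ≡ 31 (mod 25).
Since gcd(51, 25) = 1, m ≡ 31·(51)⁻¹ ≡ 6 (mod 25). Smallest non-negative: 6.

6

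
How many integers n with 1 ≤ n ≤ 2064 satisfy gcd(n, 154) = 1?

154 = 2·7·11. Inclusion–exclusion on these primes:
2064 − ⌊2064/2⌋ − ⌊2064/7⌋ − ⌊2064/11⌋ + ⌊2064/14⌋ + ⌊2064/22⌋ + ⌊2064/77⌋ − ⌊2064/154⌋ = 804

804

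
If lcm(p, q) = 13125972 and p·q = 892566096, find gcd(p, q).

68

gcd·lcm = product, so gcd = 892566096/13125972 = 68.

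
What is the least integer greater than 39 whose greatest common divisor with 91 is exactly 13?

gcd(t, 91) = 13 forces 13 | t; write t = 13s. Then gcd(13s, 13·7) = 13·gcd(s, 7), so need gcd(s, 7) = 1.
13s > 39 gives s ≥ 4. The least s ≥ 4 coprime to 7 is 4, so t = 13·4 = 52.

52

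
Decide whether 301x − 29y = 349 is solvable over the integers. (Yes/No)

gcd(301, 29): 301 = 10·29 + 11; 29 = 2·11 + 7; 11 = 1·7 + 4; 7 = 1·4 + 3; 4 = 1·3 + 1; 3 = 3·1 + 0 → 1
1 divides 349, so a solution exists.

Yes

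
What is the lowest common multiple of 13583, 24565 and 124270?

lcm(13583, 24565) = 13583·24565/gcd = 333666395/289 = 1154555
lcm(1154555, 124270) = 1154555·124270/gcd = 143476549850/1445 = 99291730

99291730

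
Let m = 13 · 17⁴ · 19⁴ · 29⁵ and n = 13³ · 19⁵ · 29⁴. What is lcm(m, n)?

9319309532888500922387

max exponent per prime: 13³ · 17⁴ · 19⁵ · 29⁵ = 9319309532888500922387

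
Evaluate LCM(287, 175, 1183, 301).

287 = 7 · 41; 175 = 5² · 7; 1183 = 7 · 13²; 301 = 7 · 43
lcm takes max exponent of each prime: 5² · 7 · 13² · 41 · 43 = 52140725

52140725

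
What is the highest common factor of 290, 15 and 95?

gcd(290, 15): 290 = 19·15 + 5; 15 = 3·5 + 0 → 5
gcd(5, 95): 95 = 19·5 + 0 → 5

5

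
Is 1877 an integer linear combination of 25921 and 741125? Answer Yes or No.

By Bézout, 25921p − 741125q = 1877 has integer solutions iff gcd(25921, 741125) | 1877.
Euclid: 741125 = 28·25921 + 15337; 25921 = 1·15337 + 10584; 15337 = 1·10584 + 4753; 10584 = 2·4753 + 1078; 4753 = 4·1078 + 441; 1078 = 2·441 + 196; 441 = 2·196 + 49; 196 = 4·49 + 0. gcd = 49; 1877 mod 49 = 15. No.

No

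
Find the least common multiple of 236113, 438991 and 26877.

1075966941

236113 = 17² · 19 · 43; 438991 = 7² · 17² · 31; 26877 = 3 · 17² · 31
lcm takes max exponent of each prime: 3 · 7² · 17² · 19 · 31 · 43 = 1075966941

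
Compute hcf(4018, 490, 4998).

98

4018 = 2 · 7² · 41; 490 = 2 · 5 · 7²; 4998 = 2 · 3 · 7² · 17
gcd takes min exponent of each prime: 2 · 7² = 98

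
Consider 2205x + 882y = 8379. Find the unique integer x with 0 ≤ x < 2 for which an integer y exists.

1

Euclid: 2205 = 2·882 + 441; 882 = 2·441 + 0 → gcd = 441; 8379 = 441·19.
Back-substitution yields 2205·(1) + 882·(-2) = 441, so one solution is x = 1·19 = 19, y = -2·19 = -38.
Solutions in x differ by 882/441 = 2; the one in [0, 2) is 19 mod 2 = 1.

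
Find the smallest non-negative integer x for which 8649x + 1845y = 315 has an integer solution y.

150

gcd(8649, 1845) = 9 (Euclid: 8649 = 4·1845 + 1269; 1845 = 1·1269 + 576; 1269 = 2·576 + 117; 576 = 4·117 + 108; 117 = 1·108 + 9; 108 = 12·9 + 0), and 9 | 315.
Extended Euclid: 8649·(16) + 1845·(-75) = 9. Scale by 35: x₀ = 560.
General solution x = x₀ + 205t; reducing mod 205 gives x = 150 (and y = -703).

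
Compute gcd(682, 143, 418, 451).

11

gcd(682, 143): 682 = 4·143 + 110; 143 = 1·110 + 33; 110 = 3·33 + 11; 33 = 3·11 + 0 → 11
gcd(11, 418): 418 = 38·11 + 0 → 11
gcd(11, 451): 451 = 41·11 + 0 → 11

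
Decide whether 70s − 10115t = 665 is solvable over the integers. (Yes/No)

By Bézout, 70s − 10115t = 665 has integer solutions iff gcd(70, 10115) | 665.
Euclid: 10115 = 144·70 + 35; 70 = 2·35 + 0. gcd = 35; 665 mod 35 = 0. Yes.

Yes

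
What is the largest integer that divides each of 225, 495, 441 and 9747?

225 = 3² · 5²; 495 = 3² · 5 · 11; 441 = 3² · 7²; 9747 = 3³ · 19²
gcd takes min exponent of each prime: 3² = 9

9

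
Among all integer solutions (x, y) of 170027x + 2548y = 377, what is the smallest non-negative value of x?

103

Reduce mod 2548: 170027x ≡ 377 (mod 2548). With g = gcd(170027, 2548) = 13 dividing 377, divide through: 13079x ≡ 29 (mod 196).
Since gcd(13079, 196) = 1, x ≡ 29·(13079)⁻¹ ≡ 103 (mod 196). Smallest non-negative: 103.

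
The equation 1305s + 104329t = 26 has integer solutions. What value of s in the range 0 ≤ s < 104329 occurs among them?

72031

Euclid: 104329 = 79·1305 + 1234; 1305 = 1·1234 + 71; 1234 = 17·71 + 27; 71 = 2·27 + 17; 27 = 1·17 + 10; 17 = 1·10 + 7; 10 = 1·7 + 3; 7 = 2·3 + 1; 3 = 3·1 + 0 → gcd = 1; 26 = 1·26.
Back-substitution yields 1305·(30859) + 104329·(-386) = 1, so one solution is s = 30859·26 = 802334, t = -386·26 = -10036.
Solutions in s differ by 104329/1 = 104329; the one in [0, 104329) is 802334 mod 104329 = 72031.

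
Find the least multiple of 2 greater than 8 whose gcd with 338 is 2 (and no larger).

10

338 = 2·169. Any a with gcd(a, 338) = 2 is a multiple of 2, say 2s, with s coprime to 169.
Need s > 8/2, so s ≥ 5. First s ≥ 5 with gcd(s, 169) = 1 is s = 5. Thus a = 2·5 = 10.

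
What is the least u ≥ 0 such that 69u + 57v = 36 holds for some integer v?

Reduce mod 57: 69u ≡ 36 (mod 57). With g = gcd(69, 57) = 3 dividing 36, divide through: 23u ≡ 12 (mod 19).
Since gcd(23, 19) = 1, u ≡ 12·(23)⁻¹ ≡ 3 (mod 19). Smallest non-negative: 3.

3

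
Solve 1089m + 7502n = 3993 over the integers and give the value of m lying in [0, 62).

45

Euclid: 7502 = 6·1089 + 968; 1089 = 1·968 + 121; 968 = 8·121 + 0 → gcd = 121; 3993 = 121·33.
Back-substitution yields 1089·(7) + 7502·(-1) = 121, so one solution is m = 7·33 = 231, n = -1·33 = -33.
Solutions in m differ by 7502/121 = 62; the one in [0, 62) is 231 mod 62 = 45.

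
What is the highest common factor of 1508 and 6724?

Euclid: 6724 = 4·1508 + 692; 1508 = 2·692 + 124; 692 = 5·124 + 72; 124 = 1·72 + 52; 72 = 1·52 + 20; 52 = 2·20 + 12; 20 = 1·12 + 8; 12 = 1·8 + 4; 8 = 2·4 + 0. Last nonzero remainder: 4.

4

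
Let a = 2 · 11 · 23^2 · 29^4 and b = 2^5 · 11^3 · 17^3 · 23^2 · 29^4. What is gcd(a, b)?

8231336278

min exponent per shared prime: 2 · 11 · 23^2 · 29^4 = 8231336278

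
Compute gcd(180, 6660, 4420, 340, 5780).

gcd(180, 6660): 6660 = 37·180 + 0 → 180
gcd(180, 4420): 4420 = 24·180 + 100; 180 = 1·100 + 80; 100 = 1·80 + 20; 80 = 4·20 + 0 → 20
gcd(20, 340): 340 = 17·20 + 0 → 20
gcd(20, 5780): 5780 = 289·20 + 0 → 20

20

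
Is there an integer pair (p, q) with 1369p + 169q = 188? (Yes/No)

Yes

gcd(1369, 169): 1369 = 8·169 + 17; 169 = 9·17 + 16; 17 = 1·16 + 1; 16 = 16·1 + 0 → 1
1 divides 188, so a solution exists.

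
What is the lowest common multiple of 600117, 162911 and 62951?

600117 = 3 · 7 · 17 · 41²; 162911 = 7 · 17 · 37²; 62951 = 7 · 17 · 23²
lcm takes max exponent of each prime: 3 · 7 · 17 · 23² · 37² · 41² = 434605331517

434605331517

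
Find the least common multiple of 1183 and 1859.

13013

gcd first: 1859 = 1·1183 + 676; 1183 = 1·676 + 507; 676 = 1·507 + 169; 507 = 3·169 + 0 → gcd = 169
lcm = 1183·1859/gcd = 2199197/169 = 13013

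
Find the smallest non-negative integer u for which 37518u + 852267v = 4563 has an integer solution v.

Reduce mod 852267: 37518u ≡ 4563 (mod 852267). With g = gcd(37518, 852267) = 507 dividing 4563, divide through: 74u ≡ 9 (mod 1681).
Since gcd(74, 1681) = 1, u ≡ 9·(74)⁻¹ ≡ 250 (mod 1681). Smallest non-negative: 250.

250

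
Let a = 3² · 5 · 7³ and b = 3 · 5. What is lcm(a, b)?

15435

max exponent per prime: 3² · 5 · 7³ = 15435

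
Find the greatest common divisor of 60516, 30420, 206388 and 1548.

36

60516 = 2² · 3² · 41²; 30420 = 2² · 3² · 5 · 13²; 206388 = 2² · 3⁴ · 7² · 13; 1548 = 2² · 3² · 43
gcd takes min exponent of each prime: 2² · 3² = 36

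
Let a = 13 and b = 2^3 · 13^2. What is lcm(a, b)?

max exponent per prime: 2^3 · 13^2 = 1352

1352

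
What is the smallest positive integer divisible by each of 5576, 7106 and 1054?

36126904

5576 = 2³ · 17 · 41; 7106 = 2 · 11 · 17 · 19; 1054 = 2 · 17 · 31
lcm takes max exponent of each prime: 2³ · 11 · 17 · 19 · 31 · 41 = 36126904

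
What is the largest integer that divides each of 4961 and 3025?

121

4961 = 11² · 41
3025 = 5² · 11²
Common: 11² = 121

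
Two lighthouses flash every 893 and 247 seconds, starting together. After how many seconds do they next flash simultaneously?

gcd first: 893 = 3·247 + 152; 247 = 1·152 + 95; 152 = 1·95 + 57; 95 = 1·57 + 38; 57 = 1·38 + 19; 38 = 2·19 + 0 → gcd = 19
lcm = 893·247/gcd = 220571/19 = 11609

11609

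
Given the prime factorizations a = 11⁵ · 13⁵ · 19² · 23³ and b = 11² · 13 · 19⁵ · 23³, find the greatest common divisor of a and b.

min exponent per shared prime: 11² · 13 · 19² · 23³ = 6909067451

6909067451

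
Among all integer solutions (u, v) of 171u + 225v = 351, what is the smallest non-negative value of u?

Reduce mod 225: 171u ≡ 351 (mod 225). With g = gcd(171, 225) = 9 dividing 351, divide through: 19u ≡ 39 (mod 25).
Since gcd(19, 25) = 1, u ≡ 39·(19)⁻¹ ≡ 6 (mod 25). Smallest non-negative: 6.

6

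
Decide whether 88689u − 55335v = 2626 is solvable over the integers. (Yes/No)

No

By Bézout, 88689u − 55335v = 2626 has integer solutions iff gcd(88689, 55335) | 2626.
Euclid: 88689 = 1·55335 + 33354; 55335 = 1·33354 + 21981; 33354 = 1·21981 + 11373; 21981 = 1·11373 + 10608; 11373 = 1·10608 + 765; 10608 = 13·765 + 663; 765 = 1·663 + 102; 663 = 6·102 + 51; 102 = 2·51 + 0. gcd = 51; 2626 mod 51 = 25. No.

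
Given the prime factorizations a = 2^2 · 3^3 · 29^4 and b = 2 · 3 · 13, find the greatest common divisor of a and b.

6

min exponent per shared prime: 2 · 3 = 6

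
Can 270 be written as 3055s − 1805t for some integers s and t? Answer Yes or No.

Yes

gcd(3055, 1805): 3055 = 1·1805 + 1250; 1805 = 1·1250 + 555; 1250 = 2·555 + 140; 555 = 3·140 + 135; 140 = 1·135 + 5; 135 = 27·5 + 0 → 5
5 divides 270, so a solution exists.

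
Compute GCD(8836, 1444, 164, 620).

gcd(8836, 1444): 8836 = 6·1444 + 172; 1444 = 8·172 + 68; 172 = 2·68 + 36; 68 = 1·36 + 32; 36 = 1·32 + 4; 32 = 8·4 + 0 → 4
gcd(4, 164): 164 = 41·4 + 0 → 4
gcd(4, 620): 620 = 155·4 + 0 → 4

4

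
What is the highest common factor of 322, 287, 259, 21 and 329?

gcd(322, 287): 322 = 1·287 + 35; 287 = 8·35 + 7; 35 = 5·7 + 0 → 7
gcd(7, 259): 259 = 37·7 + 0 → 7
gcd(7, 21): 21 = 3·7 + 0 → 7
gcd(7, 329): 329 = 47·7 + 0 → 7

7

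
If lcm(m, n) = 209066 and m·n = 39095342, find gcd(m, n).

gcd·lcm = product, so gcd = 39095342/209066 = 187.

187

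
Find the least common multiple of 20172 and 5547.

gcd first: 20172 = 3·5547 + 3531; 5547 = 1·3531 + 2016; 3531 = 1·2016 + 1515; 2016 = 1·1515 + 501; 1515 = 3·501 + 12; 501 = 41·12 + 9; 12 = 1·9 + 3; 9 = 3·3 + 0 → gcd = 3
lcm = 20172·5547/gcd = 111894084/3 = 37298028

37298028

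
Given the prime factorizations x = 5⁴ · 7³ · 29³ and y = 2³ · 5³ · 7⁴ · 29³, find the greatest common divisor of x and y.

1045678375

min exponent per shared prime: 5³ · 7³ · 29³ = 1045678375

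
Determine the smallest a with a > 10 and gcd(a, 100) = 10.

30

Multiples of 10 above 10: 10·2, 10·3, … . Need the cofactor coprime to 100/10 = 10.
Checking s = 2, 3, … the first with gcd(s, 10) = 1 is s = 3, giving 30.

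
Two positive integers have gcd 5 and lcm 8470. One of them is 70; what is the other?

Using uv = gcd(u,v)·lcm(u,v) = 5·8470 = 42350, we get v = 42350/70 = 605.

605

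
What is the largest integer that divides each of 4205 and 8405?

5

4205 = 5 · 29²
8405 = 5 · 41²
Common: 5 = 5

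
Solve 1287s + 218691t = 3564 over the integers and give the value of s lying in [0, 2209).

1702

gcd(1287, 218691) = 99 (Euclid: 218691 = 169·1287 + 1188; 1287 = 1·1188 + 99; 1188 = 12·99 + 0), and 99 | 3564.
Extended Euclid: 1287·(170) + 218691·(-1) = 99. Scale by 36: s₀ = 6120.
General solution s = s₀ + 2209k; reducing mod 2209 gives s = 1702 (and t = -10).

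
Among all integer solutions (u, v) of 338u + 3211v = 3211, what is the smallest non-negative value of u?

0

gcd(338, 3211) = 169 (Euclid: 3211 = 9·338 + 169; 338 = 2·169 + 0), and 169 | 3211.
Extended Euclid: 338·(-9) + 3211·(1) = 169. Scale by 19: u₀ = -171.
General solution u = u₀ + 19t; reducing mod 19 gives u = 0 (and v = 1).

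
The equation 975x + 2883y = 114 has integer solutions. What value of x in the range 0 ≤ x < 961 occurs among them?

Euclid: 2883 = 2·975 + 933; 975 = 1·933 + 42; 933 = 22·42 + 9; 42 = 4·9 + 6; 9 = 1·6 + 3; 6 = 2·3 + 0 → gcd = 3; 114 = 3·38.
Back-substitution yields 975·(-343) + 2883·(116) = 3, so one solution is x = -343·38 = -13034, y = 116·38 = 4408.
Solutions in x differ by 2883/3 = 961; the one in [0, 961) is -13034 mod 961 = 420.

420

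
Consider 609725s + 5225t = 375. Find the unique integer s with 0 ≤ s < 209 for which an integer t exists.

101

gcd(609725, 5225) = 25 (Euclid: 609725 = 116·5225 + 3625; 5225 = 1·3625 + 1600; 3625 = 2·1600 + 425; 1600 = 3·425 + 325; 425 = 1·325 + 100; 325 = 3·100 + 25; 100 = 4·25 + 0), and 25 | 375.
Extended Euclid: 609725·(-49) + 5225·(5718) = 25. Scale by 15: s₀ = -735.
General solution s = s₀ + 209k; reducing mod 209 gives s = 101 (and t = -11786).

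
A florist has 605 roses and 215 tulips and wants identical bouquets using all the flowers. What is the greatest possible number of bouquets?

Euclid: 605 = 2·215 + 175; 215 = 1·175 + 40; 175 = 4·40 + 15; 40 = 2·15 + 10; 15 = 1·10 + 5; 10 = 2·5 + 0. Last nonzero remainder: 5.

5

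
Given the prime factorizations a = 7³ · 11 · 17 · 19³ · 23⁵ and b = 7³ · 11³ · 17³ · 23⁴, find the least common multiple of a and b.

99019088133838006673

max exponent per prime: 7³ · 11³ · 17³ · 19³ · 23⁵ = 99019088133838006673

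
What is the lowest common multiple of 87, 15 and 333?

87 = 3 · 29; 15 = 3 · 5; 333 = 3² · 37
lcm takes max exponent of each prime: 3² · 5 · 29 · 37 = 48285

48285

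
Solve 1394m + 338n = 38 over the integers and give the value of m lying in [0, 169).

Reduce mod 338: 1394m ≡ 38 (mod 338). With g = gcd(1394, 338) = 2 dividing 38, divide through: 697m ≡ 19 (mod 169).
Since gcd(697, 169) = 1, m ≡ 19·(697)⁻¹ ≡ 17 (mod 169). Smallest non-negative: 17.

17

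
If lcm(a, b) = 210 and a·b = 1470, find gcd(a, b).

7

gcd·lcm = product, so gcd = 1470/210 = 7.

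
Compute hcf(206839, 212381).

17

206839 = 17 · 23³
212381 = 13 · 17 · 31²
Common: 17 = 17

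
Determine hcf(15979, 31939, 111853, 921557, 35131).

19

gcd(15979, 31939): 31939 = 1·15979 + 15960; 15979 = 1·15960 + 19; 15960 = 840·19 + 0 → 19
gcd(19, 111853): 111853 = 5887·19 + 0 → 19
gcd(19, 921557): 921557 = 48503·19 + 0 → 19
gcd(19, 35131): 35131 = 1849·19 + 0 → 19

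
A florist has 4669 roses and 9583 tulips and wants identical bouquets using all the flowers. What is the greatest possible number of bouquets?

7

4669 = 7 · 23 · 29
9583 = 7 · 37²
Common: 7 = 7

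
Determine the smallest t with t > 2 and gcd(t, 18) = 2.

4

gcd(t, 18) = 2 forces 2 | t; write t = 2s. Then gcd(2s, 2·9) = 2·gcd(s, 9), so need gcd(s, 9) = 1.
2s > 2 gives s ≥ 2. The least s ≥ 2 coprime to 9 is 2, so t = 2·2 = 4.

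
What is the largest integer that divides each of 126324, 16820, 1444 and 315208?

gcd(126324, 16820): 126324 = 7·16820 + 8584; 16820 = 1·8584 + 8236; 8584 = 1·8236 + 348; 8236 = 23·348 + 232; 348 = 1·232 + 116; 232 = 2·116 + 0 → 116
gcd(116, 1444): 1444 = 12·116 + 52; 116 = 2·52 + 12; 52 = 4·12 + 4; 12 = 3·4 + 0 → 4
gcd(4, 315208): 315208 = 78802·4 + 0 → 4

4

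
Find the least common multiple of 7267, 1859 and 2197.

1039181

7267 = 13² · 43; 1859 = 11 · 13²; 2197 = 13³
lcm takes max exponent of each prime: 11 · 13³ · 43 = 1039181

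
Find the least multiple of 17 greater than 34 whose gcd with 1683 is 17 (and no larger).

1683 = 17·99. Any m with gcd(m, 1683) = 17 is a multiple of 17, say 17s, with s coprime to 99.
Need s > 34/17, so s ≥ 3. First s ≥ 3 with gcd(s, 99) = 1 is s = 4. Thus m = 17·4 = 68.

68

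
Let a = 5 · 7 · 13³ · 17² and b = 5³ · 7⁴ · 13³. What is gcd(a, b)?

76895

min exponent per shared prime: 5 · 7 · 13³ = 76895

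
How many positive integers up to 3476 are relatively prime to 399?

Prime factors of 399: 3, 7, 19. Count integers ≤ 3476 divisible by none of them.
By inclusion–exclusion: 3476 − ⌊3476/3⌋ − ⌊3476/7⌋ − ⌊3476/19⌋ + ⌊3476/21⌋ + ⌊3476/57⌋ + ⌊3476/133⌋ − ⌊3476/399⌋ = 1883.

1883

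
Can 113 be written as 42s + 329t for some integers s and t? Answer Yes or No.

No

By Bézout, 42s + 329t = 113 has integer solutions iff gcd(42, 329) | 113.
Euclid: 329 = 7·42 + 35; 42 = 1·35 + 7; 35 = 5·7 + 0. gcd = 7; 113 mod 7 = 1. No.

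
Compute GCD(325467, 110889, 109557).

9

gcd(325467, 110889): 325467 = 2·110889 + 103689; 110889 = 1·103689 + 7200; 103689 = 14·7200 + 2889; 7200 = 2·2889 + 1422; 2889 = 2·1422 + 45; 1422 = 31·45 + 27; 45 = 1·27 + 18; 27 = 1·18 + 9; 18 = 2·9 + 0 → 9
gcd(9, 109557): 109557 = 12173·9 + 0 → 9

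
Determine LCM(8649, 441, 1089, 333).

lcm(8649, 441) = 8649·441/gcd = 3814209/9 = 423801
lcm(423801, 1089) = 423801·1089/gcd = 461519289/9 = 51279921
lcm(51279921, 333) = 51279921·333/gcd = 17076213693/9 = 1897357077

1897357077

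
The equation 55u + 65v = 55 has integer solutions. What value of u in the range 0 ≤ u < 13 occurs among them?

1

Euclid: 65 = 1·55 + 10; 55 = 5·10 + 5; 10 = 2·5 + 0 → gcd = 5; 55 = 5·11.
Back-substitution yields 55·(6) + 65·(-5) = 5, so one solution is u = 6·11 = 66, v = -5·11 = -55.
Solutions in u differ by 65/5 = 13; the one in [0, 13) is 66 mod 13 = 1.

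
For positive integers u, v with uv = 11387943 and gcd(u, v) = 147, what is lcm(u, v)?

77469

Since gcd(u,v)·lcm(u,v) = uv, lcm = 11387943/147 = 77469.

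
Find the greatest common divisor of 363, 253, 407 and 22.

gcd(363, 253): 363 = 1·253 + 110; 253 = 2·110 + 33; 110 = 3·33 + 11; 33 = 3·11 + 0 → 11
gcd(11, 407): 407 = 37·11 + 0 → 11
gcd(11, 22): 22 = 2·11 + 0 → 11

11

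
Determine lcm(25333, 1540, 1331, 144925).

lcm(25333, 1540) = 25333·1540/gcd = 39012820/77 = 506660
lcm(506660, 1331) = 506660·1331/gcd = 674364460/11 = 61305860
lcm(61305860, 144925) = 61305860·144925/gcd = 8884751760500/55 = 161540941100

161540941100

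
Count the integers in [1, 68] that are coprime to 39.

42

Prime factors of 39: 3, 13. Count integers ≤ 68 divisible by none of them.
By inclusion–exclusion: 68 − ⌊68/3⌋ − ⌊68/13⌋ + ⌊68/39⌋ = 42.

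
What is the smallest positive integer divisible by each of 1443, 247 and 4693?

1443 = 3 · 13 · 37; 247 = 13 · 19; 4693 = 13 · 19²
lcm takes max exponent of each prime: 3 · 13 · 19² · 37 = 520923

520923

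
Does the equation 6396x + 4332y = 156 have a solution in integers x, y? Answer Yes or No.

By Bézout, 6396x + 4332y = 156 has integer solutions iff gcd(6396, 4332) | 156.
Euclid: 6396 = 1·4332 + 2064; 4332 = 2·2064 + 204; 2064 = 10·204 + 24; 204 = 8·24 + 12; 24 = 2·12 + 0. gcd = 12; 156 mod 12 = 0. Yes.

Yes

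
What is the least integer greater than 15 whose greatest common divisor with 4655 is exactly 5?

Multiples of 5 above 15: 5·4, 5·5, … . Need the cofactor coprime to 4655/5 = 931.
Checking s = 4, 5, … the first with gcd(s, 931) = 1 is s = 4, giving 20.

20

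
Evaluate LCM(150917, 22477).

1056419

150917 = 13² · 19 · 47; 22477 = 7 · 13² · 19
max exponents: 7 · 13² · 19 · 47 = 1056419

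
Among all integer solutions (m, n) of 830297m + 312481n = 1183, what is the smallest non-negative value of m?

Euclid: 830297 = 2·312481 + 205335; 312481 = 1·205335 + 107146; 205335 = 1·107146 + 98189; 107146 = 1·98189 + 8957; 98189 = 10·8957 + 8619; 8957 = 1·8619 + 338; 8619 = 25·338 + 169; 338 = 2·169 + 0 → gcd = 169; 1183 = 169·7.
Back-substitution yields 830297·(907) + 312481·(-2410) = 169, so one solution is m = 907·7 = 6349, n = -2410·7 = -16870.
Solutions in m differ by 312481/169 = 1849; the one in [0, 1849) is 6349 mod 1849 = 802.

802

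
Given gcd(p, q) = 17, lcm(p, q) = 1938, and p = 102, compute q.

323

Using pq = gcd(p,q)·lcm(p,q) = 17·1938 = 32946, we get q = 32946/102 = 323.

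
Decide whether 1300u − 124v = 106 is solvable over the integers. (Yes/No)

No

By Bézout, 1300u − 124v = 106 has integer solutions iff gcd(1300, 124) | 106.
Euclid: 1300 = 10·124 + 60; 124 = 2·60 + 4; 60 = 15·4 + 0. gcd = 4; 106 mod 4 = 2. No.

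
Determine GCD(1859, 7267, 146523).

1859 = 11 · 13²; 7267 = 13² · 43; 146523 = 3 · 13² · 17²
gcd takes min exponent of each prime: 13² = 169

169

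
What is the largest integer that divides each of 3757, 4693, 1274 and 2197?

3757 = 13 · 17²; 4693 = 13 · 19²; 1274 = 2 · 7² · 13; 2197 = 13³
gcd takes min exponent of each prime: 13 = 13

13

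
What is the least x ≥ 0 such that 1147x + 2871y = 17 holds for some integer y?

gcd(1147, 2871) = 1 (Euclid: 2871 = 2·1147 + 577; 1147 = 1·577 + 570; 577 = 1·570 + 7; 570 = 81·7 + 3; 7 = 2·3 + 1; 3 = 3·1 + 0), and 1 | 17.
Extended Euclid: 1147·(-821) + 2871·(328) = 1. Scale by 17: x₀ = -13957.
General solution x = x₀ + 2871t; reducing mod 2871 gives x = 398 (and y = -159).

398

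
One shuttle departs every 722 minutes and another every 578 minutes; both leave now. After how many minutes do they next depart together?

gcd first: 722 = 1·578 + 144; 578 = 4·144 + 2; 144 = 72·2 + 0 → gcd = 2
lcm = 722·578/gcd = 417316/2 = 208658

208658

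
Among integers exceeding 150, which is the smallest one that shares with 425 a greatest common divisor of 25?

gcd(a, 425) = 25 forces 25 | a; write a = 25s. Then gcd(25s, 25·17) = 25·gcd(s, 17), so need gcd(s, 17) = 1.
25s > 150 gives s ≥ 7. The least s ≥ 7 coprime to 17 is 7, so a = 25·7 = 175.

175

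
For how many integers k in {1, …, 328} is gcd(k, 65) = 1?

65 = 5·13. Inclusion–exclusion on these primes:
328 − ⌊328/5⌋ − ⌊328/13⌋ + ⌊328/65⌋ = 243

243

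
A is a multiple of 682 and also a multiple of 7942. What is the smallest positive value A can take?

246202

gcd first: 7942 = 11·682 + 440; 682 = 1·440 + 242; 440 = 1·242 + 198; 242 = 1·198 + 44; 198 = 4·44 + 22; 44 = 2·22 + 0 → gcd = 22
lcm = 682·7942/gcd = 5416444/22 = 246202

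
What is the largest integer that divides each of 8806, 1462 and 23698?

8806 = 2 · 7 · 17 · 37; 1462 = 2 · 17 · 43; 23698 = 2 · 17² · 41
gcd takes min exponent of each prime: 2 · 17 = 34

34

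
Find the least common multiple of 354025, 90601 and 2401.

32075019025

lcm(354025, 90601) = 354025·90601/gcd = 32075019025/49 = 654592225
lcm(654592225, 2401) = 654592225·2401/gcd = 1571675932225/49 = 32075019025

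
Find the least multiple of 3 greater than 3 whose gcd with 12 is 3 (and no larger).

9

gcd(m, 12) = 3 forces 3 | m; write m = 3s. Then gcd(3s, 3·4) = 3·gcd(s, 4), so need gcd(s, 4) = 1.
3s > 3 gives s ≥ 2. The least s ≥ 2 coprime to 4 is 3, so m = 3·3 = 9.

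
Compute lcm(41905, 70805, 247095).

41905 = 5 · 17² · 29; 70805 = 5 · 7² · 17²; 247095 = 3² · 5 · 17² · 19
lcm takes max exponent of each prime: 3² · 5 · 7² · 17² · 19 · 29 = 351121995

351121995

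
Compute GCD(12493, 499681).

13

Euclid: 499681 = 39·12493 + 12454; 12493 = 1·12454 + 39; 12454 = 319·39 + 13; 39 = 3·13 + 0. Last nonzero remainder: 13.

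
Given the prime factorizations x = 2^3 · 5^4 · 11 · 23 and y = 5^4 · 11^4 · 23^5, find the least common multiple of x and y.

max exponent per prime: 2^3 · 5^4 · 11^4 · 23^5 = 471172489315000

471172489315000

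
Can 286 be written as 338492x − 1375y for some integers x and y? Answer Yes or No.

Yes

By Bézout, 338492x − 1375y = 286 has integer solutions iff gcd(338492, 1375) | 286.
Euclid: 338492 = 246·1375 + 242; 1375 = 5·242 + 165; 242 = 1·165 + 77; 165 = 2·77 + 11; 77 = 7·11 + 0. gcd = 11; 286 mod 11 = 0. Yes.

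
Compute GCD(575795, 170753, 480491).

3971

575795 = 5 · 11 · 19² · 29; 170753 = 11 · 19² · 43; 480491 = 11³ · 19²
gcd takes min exponent of each prime: 11 · 19² = 3971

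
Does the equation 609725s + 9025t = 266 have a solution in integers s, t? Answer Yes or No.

gcd(609725, 9025): 609725 = 67·9025 + 5050; 9025 = 1·5050 + 3975; 5050 = 1·3975 + 1075; 3975 = 3·1075 + 750; 1075 = 1·750 + 325; 750 = 2·325 + 100; 325 = 3·100 + 25; 100 = 4·25 + 0 → 25
25 does not divide 266, so a solution does not exist.

No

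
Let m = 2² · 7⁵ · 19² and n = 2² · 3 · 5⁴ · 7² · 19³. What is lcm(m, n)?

864594097500

max exponent per prime: 2² · 3 · 5⁴ · 7⁵ · 19³ = 864594097500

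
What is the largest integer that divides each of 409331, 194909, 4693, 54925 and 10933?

13

409331 = 13 · 23 · 37²; 194909 = 11 · 13 · 29 · 47; 4693 = 13 · 19²; 54925 = 5² · 13³; 10933 = 13 · 29²
gcd takes min exponent of each prime: 13 = 13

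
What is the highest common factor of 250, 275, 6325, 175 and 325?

250 = 2 · 5³; 275 = 5² · 11; 6325 = 5² · 11 · 23; 175 = 5² · 7; 325 = 5² · 13
gcd takes min exponent of each prime: 5² = 25

25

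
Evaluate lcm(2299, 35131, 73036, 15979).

lcm(2299, 35131) = 2299·35131/gcd = 80766169/19 = 4250851
lcm(4250851, 73036) = 4250851·73036/gcd = 310465153636/19 = 16340271244
lcm(16340271244, 15979) = 16340271244·15979/gcd = 261101194207876/19 = 13742168116204

13742168116204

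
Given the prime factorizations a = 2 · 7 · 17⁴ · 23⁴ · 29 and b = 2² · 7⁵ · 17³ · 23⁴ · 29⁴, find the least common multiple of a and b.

max exponent per prime: 2² · 7⁵ · 17⁴ · 23⁴ · 29⁴ = 1111345800060939817948

1111345800060939817948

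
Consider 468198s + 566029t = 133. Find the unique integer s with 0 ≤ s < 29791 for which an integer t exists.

gcd(468198, 566029) = 19 (Euclid: 566029 = 1·468198 + 97831; 468198 = 4·97831 + 76874; 97831 = 1·76874 + 20957; 76874 = 3·20957 + 14003; 20957 = 1·14003 + 6954; 14003 = 2·6954 + 95; 6954 = 73·95 + 19; 95 = 5·19 + 0), and 19 | 133.
Extended Euclid: 468198·(-5942) + 566029·(4915) = 19. Scale by 7: s₀ = -41594.
General solution s = s₀ + 29791k; reducing mod 29791 gives s = 17988 (and t = -14879).

17988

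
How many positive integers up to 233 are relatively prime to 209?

Prime factors of 209: 11, 19. Count integers ≤ 233 divisible by none of them.
By inclusion–exclusion: 233 − ⌊233/11⌋ − ⌊233/19⌋ + ⌊233/209⌋ = 201.

201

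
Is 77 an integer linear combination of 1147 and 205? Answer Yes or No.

Yes

gcd(1147, 205): 1147 = 5·205 + 122; 205 = 1·122 + 83; 122 = 1·83 + 39; 83 = 2·39 + 5; 39 = 7·5 + 4; 5 = 1·4 + 1; 4 = 4·1 + 0 → 1
1 divides 77, so a solution exists.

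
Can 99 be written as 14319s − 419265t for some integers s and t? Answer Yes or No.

By Bézout, 14319s − 419265t = 99 has integer solutions iff gcd(14319, 419265) | 99.
Euclid: 419265 = 29·14319 + 4014; 14319 = 3·4014 + 2277; 4014 = 1·2277 + 1737; 2277 = 1·1737 + 540; 1737 = 3·540 + 117; 540 = 4·117 + 72; 117 = 1·72 + 45; 72 = 1·45 + 27; 45 = 1·27 + 18; 27 = 1·18 + 9; 18 = 2·9 + 0. gcd = 9; 99 mod 9 = 0. Yes.

Yes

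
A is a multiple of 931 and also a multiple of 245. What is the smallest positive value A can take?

4655

931 = 7² · 19; 245 = 5 · 7²
max exponents: 5 · 7² · 19 = 4655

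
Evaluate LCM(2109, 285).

10545

gcd first: 2109 = 7·285 + 114; 285 = 2·114 + 57; 114 = 2·57 + 0 → gcd = 57
lcm = 2109·285/gcd = 601065/57 = 10545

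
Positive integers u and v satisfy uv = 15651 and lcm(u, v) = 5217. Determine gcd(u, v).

From gcd × lcm = uv: gcd = 15651 / 5217 = 3.

3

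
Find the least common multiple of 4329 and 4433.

1476189

4329 = 3² · 13 · 37; 4433 = 11 · 13 · 31
max exponents: 3² · 11 · 13 · 31 · 37 = 1476189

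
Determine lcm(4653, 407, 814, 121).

4653 = 3² · 11 · 47; 407 = 11 · 37; 814 = 2 · 11 · 37; 121 = 11²
lcm takes max exponent of each prime: 2 · 3² · 11² · 37 · 47 = 3787542

3787542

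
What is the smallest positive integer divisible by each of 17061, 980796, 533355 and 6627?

570239698380

lcm(17061, 980796) = 17061·980796/gcd = 16733360556/141 = 118676316
lcm(118676316, 533355) = 118676316·533355/gcd = 63296606520180/111 = 570239698380
lcm(570239698380, 6627) = 570239698380·6627/gcd = 3778978481164260/6627 = 570239698380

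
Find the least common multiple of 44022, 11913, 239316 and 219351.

16653388508988

44022 = 2 · 3 · 11 · 23 · 29; 11913 = 3 · 11 · 19²; 239316 = 2² · 3 · 7² · 11 · 37; 219351 = 3 · 11 · 17² · 23
lcm takes max exponent of each prime: 2² · 3 · 7² · 11 · 17² · 19² · 23 · 29 · 37 = 16653388508988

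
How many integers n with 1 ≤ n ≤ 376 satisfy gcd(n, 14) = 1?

161

Prime factors of 14: 2, 7. Count integers ≤ 376 divisible by none of them.
By inclusion–exclusion: 376 − ⌊376/2⌋ − ⌊376/7⌋ + ⌊376/14⌋ = 161.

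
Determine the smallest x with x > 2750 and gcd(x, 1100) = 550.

Multiples of 550 above 2750: 550·6, 550·7, … . Need the cofactor coprime to 1100/550 = 2.
Checking s = 6, 7, … the first with gcd(s, 2) = 1 is s = 7, giving 3850.

3850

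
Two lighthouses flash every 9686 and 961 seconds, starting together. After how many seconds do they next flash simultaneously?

9308246

gcd first: 9686 = 10·961 + 76; 961 = 12·76 + 49; 76 = 1·49 + 27; 49 = 1·27 + 22; 27 = 1·22 + 5; 22 = 4·5 + 2; 5 = 2·2 + 1; 2 = 2·1 + 0 → gcd = 1
lcm = 9686·961/gcd = 9308246/1 = 9308246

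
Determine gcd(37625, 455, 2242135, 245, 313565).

gcd(37625, 455): 37625 = 82·455 + 315; 455 = 1·315 + 140; 315 = 2·140 + 35; 140 = 4·35 + 0 → 35
gcd(35, 2242135): 2242135 = 64061·35 + 0 → 35
gcd(35, 245): 245 = 7·35 + 0 → 35
gcd(35, 313565): 313565 = 8959·35 + 0 → 35

35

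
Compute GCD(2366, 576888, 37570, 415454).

26

gcd(2366, 576888): 576888 = 243·2366 + 1950; 2366 = 1·1950 + 416; 1950 = 4·416 + 286; 416 = 1·286 + 130; 286 = 2·130 + 26; 130 = 5·26 + 0 → 26
gcd(26, 37570): 37570 = 1445·26 + 0 → 26
gcd(26, 415454): 415454 = 15979·26 + 0 → 26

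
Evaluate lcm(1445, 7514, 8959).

1164670

1445 = 5 · 17²; 7514 = 2 · 13 · 17²; 8959 = 17² · 31
lcm takes max exponent of each prime: 2 · 5 · 13 · 17² · 31 = 1164670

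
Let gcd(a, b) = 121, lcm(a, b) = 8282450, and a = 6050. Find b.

Using ab = gcd(a,b)·lcm(a,b) = 121·8282450 = 1002176450, we get b = 1002176450/6050 = 165649.

165649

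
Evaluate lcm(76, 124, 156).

76 = 2² · 19; 124 = 2² · 31; 156 = 2² · 3 · 13
lcm takes max exponent of each prime: 2² · 3 · 13 · 19 · 31 = 91884

91884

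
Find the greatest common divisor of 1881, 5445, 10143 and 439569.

gcd(1881, 5445): 5445 = 2·1881 + 1683; 1881 = 1·1683 + 198; 1683 = 8·198 + 99; 198 = 2·99 + 0 → 99
gcd(99, 10143): 10143 = 102·99 + 45; 99 = 2·45 + 9; 45 = 5·9 + 0 → 9
gcd(9, 439569): 439569 = 48841·9 + 0 → 9

9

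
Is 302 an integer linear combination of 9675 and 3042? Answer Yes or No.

No

By Bézout, 9675m − 3042n = 302 has integer solutions iff gcd(9675, 3042) | 302.
Euclid: 9675 = 3·3042 + 549; 3042 = 5·549 + 297; 549 = 1·297 + 252; 297 = 1·252 + 45; 252 = 5·45 + 27; 45 = 1·27 + 18; 27 = 1·18 + 9; 18 = 2·9 + 0. gcd = 9; 302 mod 9 = 5. No.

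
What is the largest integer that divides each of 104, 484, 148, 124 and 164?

4

gcd(104, 484): 484 = 4·104 + 68; 104 = 1·68 + 36; 68 = 1·36 + 32; 36 = 1·32 + 4; 32 = 8·4 + 0 → 4
gcd(4, 148): 148 = 37·4 + 0 → 4
gcd(4, 124): 124 = 31·4 + 0 → 4
gcd(4, 164): 164 = 41·4 + 0 → 4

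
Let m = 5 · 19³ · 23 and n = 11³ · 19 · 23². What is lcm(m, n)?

max exponent per prime: 5 · 11³ · 19³ · 23² = 24147075205

24147075205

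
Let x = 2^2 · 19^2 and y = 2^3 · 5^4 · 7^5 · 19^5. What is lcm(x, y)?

208078979465000

max exponent per prime: 2^3 · 5^4 · 7^5 · 19^5 = 208078979465000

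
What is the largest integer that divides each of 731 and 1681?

731 = 17 · 43
1681 = 41²
Common: 1 = 1

1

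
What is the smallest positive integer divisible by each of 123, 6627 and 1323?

119822787

123 = 3 · 41; 6627 = 3 · 47²; 1323 = 3³ · 7²
lcm takes max exponent of each prime: 3³ · 7² · 41 · 47² = 119822787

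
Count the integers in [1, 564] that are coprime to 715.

715 = 5·11·13. Inclusion–exclusion on these primes:
564 − ⌊564/5⌋ − ⌊564/11⌋ − ⌊564/13⌋ + ⌊564/55⌋ + ⌊564/65⌋ + ⌊564/143⌋ − ⌊564/715⌋ = 379

379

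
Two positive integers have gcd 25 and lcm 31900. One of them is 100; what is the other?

7975

Using pq = gcd(p,q)·lcm(p,q) = 25·31900 = 797500, we get q = 797500/100 = 7975.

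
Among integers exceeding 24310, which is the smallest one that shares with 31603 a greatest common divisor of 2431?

31603 = 2431·13. Any t with gcd(t, 31603) = 2431 is a multiple of 2431, say 2431s, with s coprime to 13.
Need s > 24310/2431, so s ≥ 11. First s ≥ 11 with gcd(s, 13) = 1 is s = 11. Thus t = 2431·11 = 26741.

26741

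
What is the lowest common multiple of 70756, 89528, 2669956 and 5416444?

981470485688

70756 = 2² · 7² · 19²; 89528 = 2³ · 19² · 31; 2669956 = 2² · 19² · 43²; 5416444 = 2² · 11² · 19² · 31
lcm takes max exponent of each prime: 2³ · 7² · 11² · 19² · 31 · 43² = 981470485688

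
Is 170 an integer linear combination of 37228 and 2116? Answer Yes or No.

gcd(37228, 2116): 37228 = 17·2116 + 1256; 2116 = 1·1256 + 860; 1256 = 1·860 + 396; 860 = 2·396 + 68; 396 = 5·68 + 56; 68 = 1·56 + 12; 56 = 4·12 + 8; 12 = 1·8 + 4; 8 = 2·4 + 0 → 4
4 does not divide 170, so a solution does not exist.

No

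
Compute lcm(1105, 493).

1105 = 5 · 13 · 17; 493 = 17 · 29
max exponents: 5 · 13 · 17 · 29 = 32045

32045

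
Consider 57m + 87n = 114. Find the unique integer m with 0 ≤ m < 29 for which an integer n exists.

Euclid: 87 = 1·57 + 30; 57 = 1·30 + 27; 30 = 1·27 + 3; 27 = 9·3 + 0 → gcd = 3; 114 = 3·38.
Back-substitution yields 57·(-3) + 87·(2) = 3, so one solution is m = -3·38 = -114, n = 2·38 = 76.
Solutions in m differ by 87/3 = 29; the one in [0, 29) is -114 mod 29 = 2.

2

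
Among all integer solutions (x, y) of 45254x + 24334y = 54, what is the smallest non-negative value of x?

gcd(45254, 24334) = 2 (Euclid: 45254 = 1·24334 + 20920; 24334 = 1·20920 + 3414; 20920 = 6·3414 + 436; 3414 = 7·436 + 362; 436 = 1·362 + 74; 362 = 4·74 + 66; 74 = 1·66 + 8; 66 = 8·8 + 2; 8 = 4·2 + 0), and 2 | 54.
Extended Euclid: 45254·(-2958) + 24334·(5501) = 2. Scale by 27: x₀ = -79866.
General solution x = x₀ + 12167t; reducing mod 12167 gives x = 5303 (and y = -9862).

5303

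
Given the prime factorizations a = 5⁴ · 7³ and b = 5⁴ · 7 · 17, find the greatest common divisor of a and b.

min exponent per shared prime: 5⁴ · 7 = 4375

4375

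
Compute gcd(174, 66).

174 = 2 · 3 · 29
66 = 2 · 3 · 11
Common: 2 · 3 = 6

6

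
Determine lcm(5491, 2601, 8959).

1531989

5491 = 17² · 19; 2601 = 3² · 17²; 8959 = 17² · 31
lcm takes max exponent of each prime: 3² · 17² · 19 · 31 = 1531989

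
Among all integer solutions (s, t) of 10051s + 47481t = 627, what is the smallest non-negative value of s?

Reduce mod 47481: 10051s ≡ 627 (mod 47481). With g = gcd(10051, 47481) = 19 dividing 627, divide through: 529s ≡ 33 (mod 2499).
Since gcd(529, 2499) = 1, s ≡ 33·(529)⁻¹ ≡ 1011 (mod 2499). Smallest non-negative: 1011.

1011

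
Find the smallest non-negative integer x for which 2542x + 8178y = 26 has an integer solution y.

Reduce mod 8178: 2542x ≡ 26 (mod 8178). With g = gcd(2542, 8178) = 2 dividing 26, divide through: 1271x ≡ 13 (mod 4089).
Since gcd(1271, 4089) = 1, x ≡ 13·(1271)⁻¹ ≡ 2474 (mod 4089). Smallest non-negative: 2474.

2474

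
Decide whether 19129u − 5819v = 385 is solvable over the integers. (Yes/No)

Yes

gcd(19129, 5819): 19129 = 3·5819 + 1672; 5819 = 3·1672 + 803; 1672 = 2·803 + 66; 803 = 12·66 + 11; 66 = 6·11 + 0 → 11
11 divides 385, so a solution exists.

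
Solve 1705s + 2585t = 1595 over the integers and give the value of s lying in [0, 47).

7

Reduce mod 2585: 1705s ≡ 1595 (mod 2585). With g = gcd(1705, 2585) = 55 dividing 1595, divide through: 31s ≡ 29 (mod 47).
Since gcd(31, 47) = 1, s ≡ 29·(31)⁻¹ ≡ 7 (mod 47). Smallest non-negative: 7.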